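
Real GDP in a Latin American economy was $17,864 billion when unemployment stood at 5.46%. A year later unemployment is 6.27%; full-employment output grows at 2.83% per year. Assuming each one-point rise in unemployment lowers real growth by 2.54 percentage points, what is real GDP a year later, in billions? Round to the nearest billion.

Δu = 6.27 - 5.46 = 0.81 points.
Okun's law (growth form): g_Y = g_Y* - β × Δu = 2.83 - 2.54 × (0.81) = 2.83 - 2.0574 = 0.7726%.
Real GDP in the next year = 17864 × (1 + 0.7726/100) = 17864 × 1.007726 ≈ 18002 billion.

$18,002 billion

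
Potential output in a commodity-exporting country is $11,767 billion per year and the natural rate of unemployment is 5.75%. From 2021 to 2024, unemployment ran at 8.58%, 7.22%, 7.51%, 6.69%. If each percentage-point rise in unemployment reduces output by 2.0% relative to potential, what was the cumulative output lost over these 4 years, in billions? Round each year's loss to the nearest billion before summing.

Year 2021: gap = -2.0 × (8.58 - 5.75) = -5.66%, loss ≈ 11767 × 5.66/100 ≈ 666.
Year 2022: gap = -2.0 × (7.22 - 5.75) = -2.94%, loss ≈ 11767 × 2.94/100 ≈ 346.
Year 2023: gap = -2.0 × (7.51 - 5.75) = -3.52%, loss ≈ 11767 × 3.52/100 ≈ 414.
Year 2024: gap = -2.0 × (6.69 - 5.75) = -1.88%, loss ≈ 11767 × 1.88/100 ≈ 221.
Total lost output = 666 + 346 + 414 + 221 = 1647 billion.

$1,647 billion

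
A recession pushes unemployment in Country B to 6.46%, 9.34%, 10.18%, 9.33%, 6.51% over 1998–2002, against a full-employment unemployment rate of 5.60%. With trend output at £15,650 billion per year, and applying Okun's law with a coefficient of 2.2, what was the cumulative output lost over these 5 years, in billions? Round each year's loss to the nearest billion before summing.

Year 1998: gap = -2.2 × (6.46 - 5.6) = -1.892%, loss ≈ 15650 × 1.892/100 ≈ 296.
Year 1999: gap = -2.2 × (9.34 - 5.6) = -8.228%, loss ≈ 15650 × 8.228/100 ≈ 1288.
Year 2000: gap = -2.2 × (10.18 - 5.6) = -10.076%, loss ≈ 15650 × 10.076/100 ≈ 1577.
Year 2001: gap = -2.2 × (9.33 - 5.6) = -8.206%, loss ≈ 15650 × 8.206/100 ≈ 1284.
Year 2002: gap = -2.2 × (6.51 - 5.6) = -2.002%, loss ≈ 15650 × 2.002/100 ≈ 313.
Total lost output = 296 + 1288 + 1577 + 1284 + 313 = 4758 billion.

£4,758 billion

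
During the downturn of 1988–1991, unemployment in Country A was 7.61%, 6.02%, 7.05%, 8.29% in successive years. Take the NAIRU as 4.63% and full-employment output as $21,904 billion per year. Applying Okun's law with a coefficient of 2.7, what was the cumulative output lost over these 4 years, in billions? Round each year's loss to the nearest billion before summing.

$6,180 billion

Year 1988: gap = -2.7 × (7.61 - 4.63) = -8.046%, loss ≈ 21904 × 8.046/100 ≈ 1762.
Year 1989: gap = -2.7 × (6.02 - 4.63) = -3.753%, loss ≈ 21904 × 3.753/100 ≈ 822.
Year 1990: gap = -2.7 × (7.05 - 4.63) = -6.534%, loss ≈ 21904 × 6.534/100 ≈ 1431.
Year 1991: gap = -2.7 × (8.29 - 4.63) = -9.882%, loss ≈ 21904 × 9.882/100 ≈ 2165.
Total lost output = 1762 + 822 + 1431 + 2165 = 6180 billion.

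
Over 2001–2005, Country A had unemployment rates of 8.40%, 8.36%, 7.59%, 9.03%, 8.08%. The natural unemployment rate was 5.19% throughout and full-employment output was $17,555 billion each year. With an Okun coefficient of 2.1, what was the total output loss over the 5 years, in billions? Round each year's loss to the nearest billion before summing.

Year 2001: gap = -2.1 × (8.4 - 5.19) = -6.741%, loss ≈ 17555 × 6.741/100 ≈ 1183.
Year 2002: gap = -2.1 × (8.36 - 5.19) = -6.657%, loss ≈ 17555 × 6.657/100 ≈ 1169.
Year 2003: gap = -2.1 × (7.59 - 5.19) = -5.04%, loss ≈ 17555 × 5.04/100 ≈ 885.
Year 2004: gap = -2.1 × (9.03 - 5.19) = -8.064%, loss ≈ 17555 × 8.064/100 ≈ 1416.
Year 2005: gap = -2.1 × (8.08 - 5.19) = -6.069%, loss ≈ 17555 × 6.069/100 ≈ 1065.
Total lost output = 1183 + 1169 + 885 + 1416 + 1065 = 5718 billion.

$5,718 billion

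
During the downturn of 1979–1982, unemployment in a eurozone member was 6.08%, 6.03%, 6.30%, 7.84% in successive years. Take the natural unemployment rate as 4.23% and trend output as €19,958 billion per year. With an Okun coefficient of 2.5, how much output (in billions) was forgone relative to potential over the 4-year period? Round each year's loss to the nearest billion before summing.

€4,655 billion

Year 1979: gap = -2.5 × (6.08 - 4.23) = -4.625%, loss ≈ 19958 × 4.625/100 ≈ 923.
Year 1980: gap = -2.5 × (6.03 - 4.23) = -4.5%, loss ≈ 19958 × 4.5/100 ≈ 898.
Year 1981: gap = -2.5 × (6.3 - 4.23) = -5.175%, loss ≈ 19958 × 5.175/100 ≈ 1033.
Year 1982: gap = -2.5 × (7.84 - 4.23) = -9.025%, loss ≈ 19958 × 9.025/100 ≈ 1801.
Total lost output = 923 + 898 + 1033 + 1801 = 4655 billion.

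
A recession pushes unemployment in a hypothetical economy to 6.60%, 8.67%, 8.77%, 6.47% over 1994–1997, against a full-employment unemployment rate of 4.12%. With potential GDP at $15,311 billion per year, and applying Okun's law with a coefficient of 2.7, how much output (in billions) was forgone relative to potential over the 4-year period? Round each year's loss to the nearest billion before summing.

Year 1994: gap = -2.7 × (6.6 - 4.12) = -6.696%, loss ≈ 15311 × 6.696/100 ≈ 1025.
Year 1995: gap = -2.7 × (8.67 - 4.12) = -12.285%, loss ≈ 15311 × 12.285/100 ≈ 1881.
Year 1996: gap = -2.7 × (8.77 - 4.12) = -12.555%, loss ≈ 15311 × 12.555/100 ≈ 1922.
Year 1997: gap = -2.7 × (6.47 - 4.12) = -6.345%, loss ≈ 15311 × 6.345/100 ≈ 971.
Total lost output = 1025 + 1881 + 1922 + 971 = 5799 billion.

$5,799 billion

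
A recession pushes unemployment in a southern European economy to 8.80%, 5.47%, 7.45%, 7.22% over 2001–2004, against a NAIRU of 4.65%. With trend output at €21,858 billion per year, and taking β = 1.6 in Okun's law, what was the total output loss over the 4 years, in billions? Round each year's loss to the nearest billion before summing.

€3,616 billion

Year 2001: gap = -1.6 × (8.8 - 4.65) = -6.64%, loss ≈ 21858 × 6.64/100 ≈ 1451.
Year 2002: gap = -1.6 × (5.47 - 4.65) = -1.312%, loss ≈ 21858 × 1.312/100 ≈ 287.
Year 2003: gap = -1.6 × (7.45 - 4.65) = -4.48%, loss ≈ 21858 × 4.48/100 ≈ 979.
Year 2004: gap = -1.6 × (7.22 - 4.65) = -4.112%, loss ≈ 21858 × 4.112/100 ≈ 899.
Total lost output = 1451 + 287 + 979 + 899 = 3616 billion.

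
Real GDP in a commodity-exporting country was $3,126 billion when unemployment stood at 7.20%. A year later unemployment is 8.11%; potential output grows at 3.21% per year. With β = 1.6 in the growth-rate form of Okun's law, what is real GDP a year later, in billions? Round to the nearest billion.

Δu = 8.11 - 7.2 = 0.91 points.
Okun's law (growth form): g_Y = g_Y* - β × Δu = 3.21 - 1.6 × (0.91) = 3.21 - 1.456 = 1.754%.
Real GDP in the next year = 3126 × (1 + 1.754/100) = 3126 × 1.01754 ≈ 3181 billion.

$3,181 billion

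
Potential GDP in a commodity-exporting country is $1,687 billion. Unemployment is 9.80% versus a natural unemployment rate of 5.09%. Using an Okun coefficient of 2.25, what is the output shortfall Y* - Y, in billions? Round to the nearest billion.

Output gap = -2.25 × (9.8 - 5.09) = -2.25 × 4.71 = -10.5975%.
Actual GDP ≈ 1687 × 0.894025 ≈ 1508 billion, so the shortfall is 1687 - 1508 = 179 billion.

$179 billion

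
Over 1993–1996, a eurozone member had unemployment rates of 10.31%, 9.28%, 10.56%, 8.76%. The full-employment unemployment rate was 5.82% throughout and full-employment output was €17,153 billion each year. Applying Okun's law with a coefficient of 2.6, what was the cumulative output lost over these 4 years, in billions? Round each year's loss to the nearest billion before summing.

€6,970 billion

Year 1993: gap = -2.6 × (10.31 - 5.82) = -11.674%, loss ≈ 17153 × 11.674/100 ≈ 2002.
Year 1994: gap = -2.6 × (9.28 - 5.82) = -8.996%, loss ≈ 17153 × 8.996/100 ≈ 1543.
Year 1995: gap = -2.6 × (10.56 - 5.82) = -12.324%, loss ≈ 17153 × 12.324/100 ≈ 2114.
Year 1996: gap = -2.6 × (8.76 - 5.82) = -7.644%, loss ≈ 17153 × 7.644/100 ≈ 1311.
Total lost output = 2002 + 1543 + 2114 + 1311 = 6970 billion.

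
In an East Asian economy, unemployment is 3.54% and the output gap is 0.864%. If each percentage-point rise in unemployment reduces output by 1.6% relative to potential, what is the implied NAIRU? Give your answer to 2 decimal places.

4.08%

From Okun's law, u - u* = -(output gap)/β = -(0.864)/1.6 = -0.54 points.
So u* = 3.54 + 0.54 = 4.08%.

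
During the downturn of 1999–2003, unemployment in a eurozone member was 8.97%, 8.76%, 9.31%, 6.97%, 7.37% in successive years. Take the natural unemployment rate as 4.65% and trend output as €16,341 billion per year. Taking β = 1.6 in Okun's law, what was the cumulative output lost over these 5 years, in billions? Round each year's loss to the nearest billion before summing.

Year 1999: gap = -1.6 × (8.97 - 4.65) = -6.912%, loss ≈ 16341 × 6.912/100 ≈ 1129.
Year 2000: gap = -1.6 × (8.76 - 4.65) = -6.576%, loss ≈ 16341 × 6.576/100 ≈ 1075.
Year 2001: gap = -1.6 × (9.31 - 4.65) = -7.456%, loss ≈ 16341 × 7.456/100 ≈ 1218.
Year 2002: gap = -1.6 × (6.97 - 4.65) = -3.712%, loss ≈ 16341 × 3.712/100 ≈ 607.
Year 2003: gap = -1.6 × (7.37 - 4.65) = -4.352%, loss ≈ 16341 × 4.352/100 ≈ 711.
Total lost output = 1129 + 1075 + 1218 + 607 + 711 = 4740 billion.

€4,740 billion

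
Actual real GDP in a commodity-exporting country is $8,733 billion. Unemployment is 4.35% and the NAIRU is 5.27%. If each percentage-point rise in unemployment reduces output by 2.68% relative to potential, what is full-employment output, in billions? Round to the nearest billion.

Unemployment gap = 4.35 - 5.27 = -0.92 points, so output gap = -2.68 × (-0.92) = 2.4656%.
Since Y = Y* × (1 + gap/100), Y* = 8733/1.024656 ≈ 8523 billion.

$8,523 billion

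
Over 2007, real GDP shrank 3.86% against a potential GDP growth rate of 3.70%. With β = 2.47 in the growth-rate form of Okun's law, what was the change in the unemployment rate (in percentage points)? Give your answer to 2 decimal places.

Growth-rate Okun's law: g_Y = g_Y* - β × Δu, so Δu = (g_Y* - g_Y)/β.
Δu = (3.7 + 3.86)/2.47 = 7.56/2.47 = 3.06 percentage points.

3.06 percentage points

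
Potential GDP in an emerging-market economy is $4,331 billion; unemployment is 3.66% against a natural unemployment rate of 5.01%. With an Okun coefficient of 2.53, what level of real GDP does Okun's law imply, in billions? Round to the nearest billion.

$4,479 billion

Unemployment gap = 3.66 - 5.01 = -1.35 points, so the output gap is -2.53 × (-1.35) = 3.4155%.
Actual GDP = 4331 × (1 + 3.4155/100) = 4331 × 1.034155 ≈ 4479 billion.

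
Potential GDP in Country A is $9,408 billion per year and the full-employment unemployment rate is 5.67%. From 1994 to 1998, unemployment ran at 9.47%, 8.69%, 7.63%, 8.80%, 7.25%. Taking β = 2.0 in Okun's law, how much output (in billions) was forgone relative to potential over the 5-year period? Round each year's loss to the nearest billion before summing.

Year 1994: gap = -2.0 × (9.47 - 5.67) = -7.6%, loss ≈ 9408 × 7.6/100 ≈ 715.
Year 1995: gap = -2.0 × (8.69 - 5.67) = -6.04%, loss ≈ 9408 × 6.04/100 ≈ 568.
Year 1996: gap = -2.0 × (7.63 - 5.67) = -3.92%, loss ≈ 9408 × 3.92/100 ≈ 369.
Year 1997: gap = -2.0 × (8.8 - 5.67) = -6.26%, loss ≈ 9408 × 6.26/100 ≈ 589.
Year 1998: gap = -2.0 × (7.25 - 5.67) = -3.16%, loss ≈ 9408 × 3.16/100 ≈ 297.
Total lost output = 715 + 568 + 369 + 589 + 297 = 2538 billion.

$2,538 billion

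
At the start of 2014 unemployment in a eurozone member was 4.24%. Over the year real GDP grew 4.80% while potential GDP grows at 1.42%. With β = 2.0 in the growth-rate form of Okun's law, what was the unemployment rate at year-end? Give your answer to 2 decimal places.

Growth-rate Okun's law: g_Y = g_Y* - β × Δu, so Δu = (g_Y* - g_Y)/β.
Δu = (1.42 - 4.8)/2.0 = -3.38/2.0 = -1.69 percentage points.
Year-end unemployment = 4.24 - 1.69 = 2.55%.

2.55%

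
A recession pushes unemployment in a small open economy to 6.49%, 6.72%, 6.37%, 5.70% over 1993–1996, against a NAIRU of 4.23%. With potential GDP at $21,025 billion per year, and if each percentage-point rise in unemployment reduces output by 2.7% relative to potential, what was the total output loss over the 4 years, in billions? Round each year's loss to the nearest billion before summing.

Year 1993: gap = -2.7 × (6.49 - 4.23) = -6.102%, loss ≈ 21025 × 6.102/100 ≈ 1283.
Year 1994: gap = -2.7 × (6.72 - 4.23) = -6.723%, loss ≈ 21025 × 6.723/100 ≈ 1414.
Year 1995: gap = -2.7 × (6.37 - 4.23) = -5.778%, loss ≈ 21025 × 5.778/100 ≈ 1215.
Year 1996: gap = -2.7 × (5.7 - 4.23) = -3.969%, loss ≈ 21025 × 3.969/100 ≈ 834.
Total lost output = 1283 + 1414 + 1215 + 834 = 4746 billion.

$4,746 billion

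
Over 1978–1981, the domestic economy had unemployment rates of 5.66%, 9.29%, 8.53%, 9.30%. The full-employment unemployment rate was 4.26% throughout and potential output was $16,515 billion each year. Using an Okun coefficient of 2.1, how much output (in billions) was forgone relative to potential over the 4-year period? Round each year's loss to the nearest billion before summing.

Year 1978: gap = -2.1 × (5.66 - 4.26) = -2.94%, loss ≈ 16515 × 2.94/100 ≈ 486.
Year 1979: gap = -2.1 × (9.29 - 4.26) = -10.563%, loss ≈ 16515 × 10.563/100 ≈ 1744.
Year 1980: gap = -2.1 × (8.53 - 4.26) = -8.967%, loss ≈ 16515 × 8.967/100 ≈ 1481.
Year 1981: gap = -2.1 × (9.3 - 4.26) = -10.584%, loss ≈ 16515 × 10.584/100 ≈ 1748.
Total lost output = 486 + 1744 + 1481 + 1748 = 5459 billion.

$5,459 billion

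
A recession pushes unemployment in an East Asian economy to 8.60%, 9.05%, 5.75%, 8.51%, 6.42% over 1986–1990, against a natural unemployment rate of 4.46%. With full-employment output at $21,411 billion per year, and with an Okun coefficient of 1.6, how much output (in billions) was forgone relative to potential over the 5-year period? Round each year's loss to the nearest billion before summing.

Year 1986: gap = -1.6 × (8.6 - 4.46) = -6.624%, loss ≈ 21411 × 6.624/100 ≈ 1418.
Year 1987: gap = -1.6 × (9.05 - 4.46) = -7.344%, loss ≈ 21411 × 7.344/100 ≈ 1572.
Year 1988: gap = -1.6 × (5.75 - 4.46) = -2.064%, loss ≈ 21411 × 2.064/100 ≈ 442.
Year 1989: gap = -1.6 × (8.51 - 4.46) = -6.48%, loss ≈ 21411 × 6.48/100 ≈ 1387.
Year 1990: gap = -1.6 × (6.42 - 4.46) = -3.136%, loss ≈ 21411 × 3.136/100 ≈ 671.
Total lost output = 1418 + 1572 + 442 + 1387 + 671 = 5490 billion.

$5,490 billion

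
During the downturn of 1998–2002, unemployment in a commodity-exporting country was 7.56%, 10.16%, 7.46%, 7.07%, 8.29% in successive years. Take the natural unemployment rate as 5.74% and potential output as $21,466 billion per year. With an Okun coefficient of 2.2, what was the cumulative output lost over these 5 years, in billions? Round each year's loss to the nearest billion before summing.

Year 1998: gap = -2.2 × (7.56 - 5.74) = -4.004%, loss ≈ 21466 × 4.004/100 ≈ 859.
Year 1999: gap = -2.2 × (10.16 - 5.74) = -9.724%, loss ≈ 21466 × 9.724/100 ≈ 2087.
Year 2000: gap = -2.2 × (7.46 - 5.74) = -3.784%, loss ≈ 21466 × 3.784/100 ≈ 812.
Year 2001: gap = -2.2 × (7.07 - 5.74) = -2.926%, loss ≈ 21466 × 2.926/100 ≈ 628.
Year 2002: gap = -2.2 × (8.29 - 5.74) = -5.61%, loss ≈ 21466 × 5.61/100 ≈ 1204.
Total lost output = 859 + 2087 + 812 + 628 + 1204 = 5590 billion.

$5,590 billion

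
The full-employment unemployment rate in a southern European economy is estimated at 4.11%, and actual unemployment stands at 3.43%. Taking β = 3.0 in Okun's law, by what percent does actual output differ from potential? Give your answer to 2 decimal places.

The unemployment gap is 3.43 - 4.11 = -0.68 percentage points.
Okun's law gives an output gap of -3 × (-0.68) = 2.04%, i.e. 2.04% above potential.

2.04%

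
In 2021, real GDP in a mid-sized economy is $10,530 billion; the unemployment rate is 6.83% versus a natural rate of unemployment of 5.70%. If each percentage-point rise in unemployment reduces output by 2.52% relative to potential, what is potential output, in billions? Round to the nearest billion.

Unemployment gap = 6.83 - 5.7 = 1.13 points, so output gap = -2.52 × 1.13 = -2.8476%.
Since Y = Y* × (1 + gap/100), Y* = 10530/0.971524 ≈ 10839 billion.

$10,839 billion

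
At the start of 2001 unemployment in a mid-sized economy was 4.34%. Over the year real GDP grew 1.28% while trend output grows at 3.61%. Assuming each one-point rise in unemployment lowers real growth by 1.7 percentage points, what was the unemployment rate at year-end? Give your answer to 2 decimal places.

Growth-rate Okun's law: g_Y = g_Y* - β × Δu, so Δu = (g_Y* - g_Y)/β.
Δu = (3.61 - 1.28)/1.7 = 2.33/1.7 = 1.37 percentage points.
Year-end unemployment = 4.34 + 1.37 = 5.71%.

5.71%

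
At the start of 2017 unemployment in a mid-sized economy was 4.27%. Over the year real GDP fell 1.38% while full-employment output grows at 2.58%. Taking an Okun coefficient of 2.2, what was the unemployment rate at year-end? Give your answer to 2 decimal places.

6.07%

Growth-rate Okun's law: g_Y = g_Y* - β × Δu, so Δu = (g_Y* - g_Y)/β.
Δu = (2.58 + 1.38)/2.2 = 3.96/2.2 = 1.80 percentage points.
Year-end unemployment = 4.27 + 1.8 = 6.07%.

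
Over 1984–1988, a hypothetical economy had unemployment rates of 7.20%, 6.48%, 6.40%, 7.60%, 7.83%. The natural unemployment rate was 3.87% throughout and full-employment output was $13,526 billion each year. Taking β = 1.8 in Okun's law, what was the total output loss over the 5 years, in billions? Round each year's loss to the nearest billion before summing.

Year 1984: gap = -1.8 × (7.2 - 3.87) = -5.994%, loss ≈ 13526 × 5.994/100 ≈ 811.
Year 1985: gap = -1.8 × (6.48 - 3.87) = -4.698%, loss ≈ 13526 × 4.698/100 ≈ 635.
Year 1986: gap = -1.8 × (6.4 - 3.87) = -4.554%, loss ≈ 13526 × 4.554/100 ≈ 616.
Year 1987: gap = -1.8 × (7.6 - 3.87) = -6.714%, loss ≈ 13526 × 6.714/100 ≈ 908.
Year 1988: gap = -1.8 × (7.83 - 3.87) = -7.128%, loss ≈ 13526 × 7.128/100 ≈ 964.
Total lost output = 811 + 635 + 616 + 908 + 964 = 3934 billion.

$3,934 billion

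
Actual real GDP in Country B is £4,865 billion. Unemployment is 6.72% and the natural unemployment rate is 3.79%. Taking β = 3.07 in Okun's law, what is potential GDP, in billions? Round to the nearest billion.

Unemployment gap = 6.72 - 3.79 = 2.93 points, so output gap = -3.07 × 2.93 = -8.9951%.
Since Y = Y* × (1 + gap/100), Y* = 4865/0.910049 ≈ 5346 billion.

£5,346 billion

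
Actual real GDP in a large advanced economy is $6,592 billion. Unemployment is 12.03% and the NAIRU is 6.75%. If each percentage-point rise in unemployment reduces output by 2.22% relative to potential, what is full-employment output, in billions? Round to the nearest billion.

$7,467 billion

Unemployment gap = 12.03 - 6.75 = 5.28 points, so output gap = -2.22 × 5.28 = -11.7216%.
Since Y = Y* × (1 + gap/100), Y* = 6592/0.882784 ≈ 7467 billion.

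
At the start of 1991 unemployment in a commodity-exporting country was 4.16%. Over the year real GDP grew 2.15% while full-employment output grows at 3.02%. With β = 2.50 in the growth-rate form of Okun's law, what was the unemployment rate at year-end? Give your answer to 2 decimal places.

Growth-rate Okun's law: g_Y = g_Y* - β × Δu, so Δu = (g_Y* - g_Y)/β.
Δu = (3.02 - 2.15)/2.50 = 0.87/2.50 = 0.35 percentage points.
Year-end unemployment = 4.16 + 0.35 = 4.51%.

4.51%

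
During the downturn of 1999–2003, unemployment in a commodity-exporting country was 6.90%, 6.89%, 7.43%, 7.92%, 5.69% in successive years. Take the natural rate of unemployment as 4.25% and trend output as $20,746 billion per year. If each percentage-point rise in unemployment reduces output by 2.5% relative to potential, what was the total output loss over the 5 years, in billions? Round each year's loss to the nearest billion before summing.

$7,042 billion

Year 1999: gap = -2.5 × (6.9 - 4.25) = -6.625%, loss ≈ 20746 × 6.625/100 ≈ 1374.
Year 2000: gap = -2.5 × (6.89 - 4.25) = -6.6%, loss ≈ 20746 × 6.6/100 ≈ 1369.
Year 2001: gap = -2.5 × (7.43 - 4.25) = -7.95%, loss ≈ 20746 × 7.95/100 ≈ 1649.
Year 2002: gap = -2.5 × (7.92 - 4.25) = -9.175%, loss ≈ 20746 × 9.175/100 ≈ 1903.
Year 2003: gap = -2.5 × (5.69 - 4.25) = -3.6%, loss ≈ 20746 × 3.6/100 ≈ 747.
Total lost output = 1374 + 1369 + 1649 + 1903 + 747 = 7042 billion.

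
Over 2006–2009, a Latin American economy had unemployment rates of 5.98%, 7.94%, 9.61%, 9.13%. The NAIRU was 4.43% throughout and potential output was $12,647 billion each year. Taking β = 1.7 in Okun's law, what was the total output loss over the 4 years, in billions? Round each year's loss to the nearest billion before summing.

Year 2006: gap = -1.7 × (5.98 - 4.43) = -2.635%, loss ≈ 12647 × 2.635/100 ≈ 333.
Year 2007: gap = -1.7 × (7.94 - 4.43) = -5.967%, loss ≈ 12647 × 5.967/100 ≈ 755.
Year 2008: gap = -1.7 × (9.61 - 4.43) = -8.806%, loss ≈ 12647 × 8.806/100 ≈ 1114.
Year 2009: gap = -1.7 × (9.13 - 4.43) = -7.99%, loss ≈ 12647 × 7.99/100 ≈ 1010.
Total lost output = 333 + 755 + 1114 + 1010 = 3212 billion.

$3,212 billion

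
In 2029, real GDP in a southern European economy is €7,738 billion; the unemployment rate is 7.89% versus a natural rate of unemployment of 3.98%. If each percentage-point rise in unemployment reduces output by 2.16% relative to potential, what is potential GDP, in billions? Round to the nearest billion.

€8,452 billion

Unemployment gap = 7.89 - 3.98 = 3.91 points, so output gap = -2.16 × 3.91 = -8.4456%.
Since Y = Y* × (1 + gap/100), Y* = 7738/0.915544 ≈ 8452 billion.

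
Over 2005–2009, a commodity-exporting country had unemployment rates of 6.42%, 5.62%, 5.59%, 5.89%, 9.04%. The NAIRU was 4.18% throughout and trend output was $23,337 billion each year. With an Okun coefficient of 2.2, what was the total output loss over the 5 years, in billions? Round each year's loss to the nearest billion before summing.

$5,986 billion

Year 2005: gap = -2.2 × (6.42 - 4.18) = -4.928%, loss ≈ 23337 × 4.928/100 ≈ 1150.
Year 2006: gap = -2.2 × (5.62 - 4.18) = -3.168%, loss ≈ 23337 × 3.168/100 ≈ 739.
Year 2007: gap = -2.2 × (5.59 - 4.18) = -3.102%, loss ≈ 23337 × 3.102/100 ≈ 724.
Year 2008: gap = -2.2 × (5.89 - 4.18) = -3.762%, loss ≈ 23337 × 3.762/100 ≈ 878.
Year 2009: gap = -2.2 × (9.04 - 4.18) = -10.692%, loss ≈ 23337 × 10.692/100 ≈ 2495.
Total lost output = 1150 + 739 + 724 + 878 + 2495 = 5986 billion.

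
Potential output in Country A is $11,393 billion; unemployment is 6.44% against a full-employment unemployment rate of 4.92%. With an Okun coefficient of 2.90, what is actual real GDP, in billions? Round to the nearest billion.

$10,891 billion

Unemployment gap = 6.44 - 4.92 = 1.52 points, so the output gap is -2.9 × 1.52 = -4.408%.
Actual GDP = 11393 × (1 - 4.408/100) = 11393 × 0.95592 ≈ 10891 billion.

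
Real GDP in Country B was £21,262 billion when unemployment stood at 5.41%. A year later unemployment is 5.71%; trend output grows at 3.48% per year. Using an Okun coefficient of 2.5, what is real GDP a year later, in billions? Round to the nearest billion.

£21,842 billion

Δu = 5.71 - 5.41 = 0.3 points.
Okun's law (growth form): g_Y = g_Y* - β × Δu = 3.48 - 2.5 × (0.30) = 3.48 - 0.75 = 2.73%.
Real GDP in the next year = 21262 × (1 + 2.73/100) = 21262 × 1.0273 ≈ 21842 billion.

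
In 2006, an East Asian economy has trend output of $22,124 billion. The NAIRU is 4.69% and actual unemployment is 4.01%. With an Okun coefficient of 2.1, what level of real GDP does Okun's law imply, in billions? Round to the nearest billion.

$22,440 billion

Unemployment gap = 4.01 - 4.69 = -0.68 points, so the output gap is -2.1 × (-0.68) = 1.428%.
Actual GDP = 22124 × (1 + 1.428/100) = 22124 × 1.01428 ≈ 22440 billion.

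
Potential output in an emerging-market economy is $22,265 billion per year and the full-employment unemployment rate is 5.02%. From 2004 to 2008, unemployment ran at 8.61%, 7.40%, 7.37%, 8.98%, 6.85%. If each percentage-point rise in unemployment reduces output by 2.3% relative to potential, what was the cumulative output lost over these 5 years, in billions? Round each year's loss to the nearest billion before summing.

$7,225 billion

Year 2004: gap = -2.3 × (8.61 - 5.02) = -8.257%, loss ≈ 22265 × 8.257/100 ≈ 1838.
Year 2005: gap = -2.3 × (7.4 - 5.02) = -5.474%, loss ≈ 22265 × 5.474/100 ≈ 1219.
Year 2006: gap = -2.3 × (7.37 - 5.02) = -5.405%, loss ≈ 22265 × 5.405/100 ≈ 1203.
Year 2007: gap = -2.3 × (8.98 - 5.02) = -9.108%, loss ≈ 22265 × 9.108/100 ≈ 2028.
Year 2008: gap = -2.3 × (6.85 - 5.02) = -4.209%, loss ≈ 22265 × 4.209/100 ≈ 937.
Total lost output = 1838 + 1219 + 1203 + 2028 + 937 = 7225 billion.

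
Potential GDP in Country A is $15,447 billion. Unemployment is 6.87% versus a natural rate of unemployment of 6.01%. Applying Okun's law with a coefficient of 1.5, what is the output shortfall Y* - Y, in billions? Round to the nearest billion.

$199 billion

Output gap = -1.5 × (6.87 - 6.01) = -1.5 × 0.86 = -1.29%.
Actual GDP ≈ 15447 × 0.9871 ≈ 15248 billion, so the shortfall is 15447 - 15248 = 199 billion.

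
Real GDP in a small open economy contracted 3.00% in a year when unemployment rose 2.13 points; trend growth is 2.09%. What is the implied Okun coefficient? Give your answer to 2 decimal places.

Growth form: g_Y = g_Y* - β × Δu, so β = (g_Y* - g_Y)/Δu.
β = (2.09 + 3)/2.13 = 5.09/2.13 = 2.39.

β ≈ 2.39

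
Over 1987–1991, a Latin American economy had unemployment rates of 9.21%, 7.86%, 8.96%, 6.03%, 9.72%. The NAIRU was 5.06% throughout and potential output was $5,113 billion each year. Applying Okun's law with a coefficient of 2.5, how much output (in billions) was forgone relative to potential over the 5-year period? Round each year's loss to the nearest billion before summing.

Year 1987: gap = -2.5 × (9.21 - 5.06) = -10.375%, loss ≈ 5113 × 10.375/100 ≈ 530.
Year 1988: gap = -2.5 × (7.86 - 5.06) = -7%, loss ≈ 5113 × 7/100 ≈ 358.
Year 1989: gap = -2.5 × (8.96 - 5.06) = -9.75%, loss ≈ 5113 × 9.75/100 ≈ 499.
Year 1990: gap = -2.5 × (6.03 - 5.06) = -2.425%, loss ≈ 5113 × 2.425/100 ≈ 124.
Year 1991: gap = -2.5 × (9.72 - 5.06) = -11.65%, loss ≈ 5113 × 11.65/100 ≈ 596.
Total lost output = 530 + 358 + 499 + 124 + 596 = 2107 billion.

$2,107 billion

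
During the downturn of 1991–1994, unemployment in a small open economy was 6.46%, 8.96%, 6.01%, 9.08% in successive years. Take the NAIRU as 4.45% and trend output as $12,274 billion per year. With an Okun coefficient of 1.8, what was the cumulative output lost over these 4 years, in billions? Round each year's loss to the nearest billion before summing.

Year 1991: gap = -1.8 × (6.46 - 4.45) = -3.618%, loss ≈ 12274 × 3.618/100 ≈ 444.
Year 1992: gap = -1.8 × (8.96 - 4.45) = -8.118%, loss ≈ 12274 × 8.118/100 ≈ 996.
Year 1993: gap = -1.8 × (6.01 - 4.45) = -2.808%, loss ≈ 12274 × 2.808/100 ≈ 345.
Year 1994: gap = -1.8 × (9.08 - 4.45) = -8.334%, loss ≈ 12274 × 8.334/100 ≈ 1023.
Total lost output = 444 + 996 + 345 + 1023 = 2808 billion.

$2,808 billion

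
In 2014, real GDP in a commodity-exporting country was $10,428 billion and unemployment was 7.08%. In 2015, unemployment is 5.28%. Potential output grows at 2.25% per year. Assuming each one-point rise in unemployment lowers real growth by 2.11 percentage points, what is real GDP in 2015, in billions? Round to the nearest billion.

Δu = 5.28 - 7.08 = -1.8 points.
Okun's law (growth form): g_Y = g_Y* - β × Δu = 2.25 - 2.11 × (-1.80) = 2.25 + 3.798 = 6.048%.
Real GDP in the next year = 10428 × (1 + 6.048/100) = 10428 × 1.06048 ≈ 11059 billion.

$11,059 billion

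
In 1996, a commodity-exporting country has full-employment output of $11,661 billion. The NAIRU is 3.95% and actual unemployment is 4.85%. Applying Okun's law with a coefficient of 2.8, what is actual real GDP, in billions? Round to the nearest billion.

$11,367 billion

Unemployment gap = 4.85 - 3.95 = 0.9 points, so the output gap is -2.8 × 0.9 = -2.52%.
Actual GDP = 11661 × (1 - 2.52/100) = 11661 × 0.9748 ≈ 11367 billion.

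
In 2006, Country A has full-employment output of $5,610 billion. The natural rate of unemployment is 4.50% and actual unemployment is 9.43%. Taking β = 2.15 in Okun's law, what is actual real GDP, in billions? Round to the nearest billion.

Unemployment gap = 9.43 - 4.5 = 4.93 points, so the output gap is -2.15 × 4.93 = -10.5995%.
Actual GDP = 5610 × (1 - 10.5995/100) = 5610 × 0.894005 ≈ 5015 billion.

$5,015 billion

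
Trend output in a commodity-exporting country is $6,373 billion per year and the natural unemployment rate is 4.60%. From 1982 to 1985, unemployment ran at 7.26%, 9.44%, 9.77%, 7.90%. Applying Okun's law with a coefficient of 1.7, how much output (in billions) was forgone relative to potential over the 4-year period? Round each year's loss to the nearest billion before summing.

$1,730 billion

Year 1982: gap = -1.7 × (7.26 - 4.6) = -4.522%, loss ≈ 6373 × 4.522/100 ≈ 288.
Year 1983: gap = -1.7 × (9.44 - 4.6) = -8.228%, loss ≈ 6373 × 8.228/100 ≈ 524.
Year 1984: gap = -1.7 × (9.77 - 4.6) = -8.789%, loss ≈ 6373 × 8.789/100 ≈ 560.
Year 1985: gap = -1.7 × (7.9 - 4.6) = -5.61%, loss ≈ 6373 × 5.61/100 ≈ 358.
Total lost output = 288 + 524 + 560 + 358 = 1730 billion.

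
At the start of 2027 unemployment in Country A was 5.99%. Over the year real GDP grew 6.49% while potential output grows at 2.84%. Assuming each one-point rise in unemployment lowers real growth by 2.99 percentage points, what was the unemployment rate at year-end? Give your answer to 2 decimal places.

4.77%

Growth-rate Okun's law: g_Y = g_Y* - β × Δu, so Δu = (g_Y* - g_Y)/β.
Δu = (2.84 - 6.49)/2.99 = -3.65/2.99 = -1.22 percentage points.
Year-end unemployment = 5.99 - 1.22 = 4.77%.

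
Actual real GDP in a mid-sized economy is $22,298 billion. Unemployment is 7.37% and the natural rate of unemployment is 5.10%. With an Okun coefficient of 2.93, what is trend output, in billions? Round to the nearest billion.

Unemployment gap = 7.37 - 5.1 = 2.27 points, so output gap = -2.93 × 2.27 = -6.6511%.
Since Y = Y* × (1 + gap/100), Y* = 22298/0.933489 ≈ 23887 billion.

$23,887 billion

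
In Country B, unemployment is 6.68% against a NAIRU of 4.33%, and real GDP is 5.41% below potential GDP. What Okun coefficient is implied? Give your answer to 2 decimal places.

Okun's law: output gap = -β × (u - u*).
-5.41 = -β × (6.68 - 4.33) = -β × 2.35, so β = 5.41/2.35 = 2.30.

β ≈ 2.30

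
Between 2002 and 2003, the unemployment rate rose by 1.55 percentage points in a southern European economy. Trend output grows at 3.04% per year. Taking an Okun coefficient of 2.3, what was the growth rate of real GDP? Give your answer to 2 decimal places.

-0.53%

Growth-rate Okun's law: g_Y = g_Y* - β × Δu.
g_Y = 3.04 - 2.3 × (1.55) = 3.04 - 3.565 = -0.525%, i.e. -0.53% to 2 d.p.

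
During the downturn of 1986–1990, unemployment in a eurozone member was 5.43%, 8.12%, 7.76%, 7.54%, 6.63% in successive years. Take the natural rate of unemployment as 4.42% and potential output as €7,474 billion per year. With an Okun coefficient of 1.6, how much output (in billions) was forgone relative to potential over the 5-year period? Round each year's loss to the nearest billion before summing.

€1,599 billion

Year 1986: gap = -1.6 × (5.43 - 4.42) = -1.616%, loss ≈ 7474 × 1.616/100 ≈ 121.
Year 1987: gap = -1.6 × (8.12 - 4.42) = -5.92%, loss ≈ 7474 × 5.92/100 ≈ 442.
Year 1988: gap = -1.6 × (7.76 - 4.42) = -5.344%, loss ≈ 7474 × 5.344/100 ≈ 399.
Year 1989: gap = -1.6 × (7.54 - 4.42) = -4.992%, loss ≈ 7474 × 4.992/100 ≈ 373.
Year 1990: gap = -1.6 × (6.63 - 4.42) = -3.536%, loss ≈ 7474 × 3.536/100 ≈ 264.
Total lost output = 121 + 442 + 399 + 373 + 264 = 1599 billion.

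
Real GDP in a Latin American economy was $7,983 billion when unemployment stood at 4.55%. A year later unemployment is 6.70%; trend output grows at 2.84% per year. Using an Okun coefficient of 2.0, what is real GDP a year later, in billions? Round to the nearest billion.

Δu = 6.7 - 4.55 = 2.15 points.
Okun's law (growth form): g_Y = g_Y* - β × Δu = 2.84 - 2.0 × (2.15) = 2.84 - 4.3 = -1.46%.
Real GDP in the next year = 7983 × (1 - 1.46/100) = 7983 × 0.9854 ≈ 7866 billion.

$7,866 billion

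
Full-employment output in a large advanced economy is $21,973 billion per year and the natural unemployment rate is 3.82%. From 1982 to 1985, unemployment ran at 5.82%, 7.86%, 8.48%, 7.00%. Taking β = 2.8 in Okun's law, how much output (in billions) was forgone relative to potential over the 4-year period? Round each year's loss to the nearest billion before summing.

Year 1982: gap = -2.8 × (5.82 - 3.82) = -5.6%, loss ≈ 21973 × 5.6/100 ≈ 1230.
Year 1983: gap = -2.8 × (7.86 - 3.82) = -11.312%, loss ≈ 21973 × 11.312/100 ≈ 2486.
Year 1984: gap = -2.8 × (8.48 - 3.82) = -13.048%, loss ≈ 21973 × 13.048/100 ≈ 2867.
Year 1985: gap = -2.8 × (7 - 3.82) = -8.904%, loss ≈ 21973 × 8.904/100 ≈ 1956.
Total lost output = 1230 + 2486 + 2867 + 1956 = 8539 billion.

$8,539 billion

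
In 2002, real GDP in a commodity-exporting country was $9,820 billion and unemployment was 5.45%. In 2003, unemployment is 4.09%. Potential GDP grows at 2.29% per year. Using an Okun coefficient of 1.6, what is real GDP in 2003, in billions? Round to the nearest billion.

Δu = 4.09 - 5.45 = -1.36 points.
Okun's law (growth form): g_Y = g_Y* - β × Δu = 2.29 - 1.6 × (-1.36) = 2.29 + 2.176 = 4.466%.
Real GDP in the next year = 9820 × (1 + 4.466/100) = 9820 × 1.04466 ≈ 10259 billion.

$10,259 billion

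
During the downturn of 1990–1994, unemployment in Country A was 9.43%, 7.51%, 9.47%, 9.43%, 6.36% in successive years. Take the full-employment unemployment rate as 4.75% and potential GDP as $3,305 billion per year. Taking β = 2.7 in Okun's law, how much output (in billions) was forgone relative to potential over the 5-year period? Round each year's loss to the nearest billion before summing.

$1,647 billion

Year 1990: gap = -2.7 × (9.43 - 4.75) = -12.636%, loss ≈ 3305 × 12.636/100 ≈ 418.
Year 1991: gap = -2.7 × (7.51 - 4.75) = -7.452%, loss ≈ 3305 × 7.452/100 ≈ 246.
Year 1992: gap = -2.7 × (9.47 - 4.75) = -12.744%, loss ≈ 3305 × 12.744/100 ≈ 421.
Year 1993: gap = -2.7 × (9.43 - 4.75) = -12.636%, loss ≈ 3305 × 12.636/100 ≈ 418.
Year 1994: gap = -2.7 × (6.36 - 4.75) = -4.347%, loss ≈ 3305 × 4.347/100 ≈ 144.
Total lost output = 418 + 246 + 421 + 418 + 144 = 1647 billion.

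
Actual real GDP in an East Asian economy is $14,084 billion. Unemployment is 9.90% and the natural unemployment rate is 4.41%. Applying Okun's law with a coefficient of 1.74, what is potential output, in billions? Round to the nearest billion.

$15,571 billion

Unemployment gap = 9.9 - 4.41 = 5.49 points, so output gap = -1.74 × 5.49 = -9.5526%.
Since Y = Y* × (1 + gap/100), Y* = 14084/0.904474 ≈ 15571 billion.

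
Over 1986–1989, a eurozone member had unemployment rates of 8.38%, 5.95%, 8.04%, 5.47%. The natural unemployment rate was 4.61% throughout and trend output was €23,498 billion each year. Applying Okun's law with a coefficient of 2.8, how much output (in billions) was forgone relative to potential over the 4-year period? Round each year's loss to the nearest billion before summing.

€6,185 billion

Year 1986: gap = -2.8 × (8.38 - 4.61) = -10.556%, loss ≈ 23498 × 10.556/100 ≈ 2480.
Year 1987: gap = -2.8 × (5.95 - 4.61) = -3.752%, loss ≈ 23498 × 3.752/100 ≈ 882.
Year 1988: gap = -2.8 × (8.04 - 4.61) = -9.604%, loss ≈ 23498 × 9.604/100 ≈ 2257.
Year 1989: gap = -2.8 × (5.47 - 4.61) = -2.408%, loss ≈ 23498 × 2.408/100 ≈ 566.
Total lost output = 2480 + 882 + 2257 + 566 = 6185 billion.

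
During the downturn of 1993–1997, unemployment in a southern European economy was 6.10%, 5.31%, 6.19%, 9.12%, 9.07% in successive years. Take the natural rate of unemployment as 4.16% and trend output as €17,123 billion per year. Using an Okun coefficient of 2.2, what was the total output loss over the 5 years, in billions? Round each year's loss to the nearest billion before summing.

Year 1993: gap = -2.2 × (6.1 - 4.16) = -4.268%, loss ≈ 17123 × 4.268/100 ≈ 731.
Year 1994: gap = -2.2 × (5.31 - 4.16) = -2.53%, loss ≈ 17123 × 2.53/100 ≈ 433.
Year 1995: gap = -2.2 × (6.19 - 4.16) = -4.466%, loss ≈ 17123 × 4.466/100 ≈ 765.
Year 1996: gap = -2.2 × (9.12 - 4.16) = -10.912%, loss ≈ 17123 × 10.912/100 ≈ 1868.
Year 1997: gap = -2.2 × (9.07 - 4.16) = -10.802%, loss ≈ 17123 × 10.802/100 ≈ 1850.
Total lost output = 731 + 433 + 765 + 1868 + 1850 = 5647 billion.

€5,647 billion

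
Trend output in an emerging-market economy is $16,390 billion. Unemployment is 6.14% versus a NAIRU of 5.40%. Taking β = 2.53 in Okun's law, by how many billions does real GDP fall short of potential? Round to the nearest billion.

$307 billion

Output gap = -2.53 × (6.14 - 5.4) = -2.53 × 0.74 = -1.8722%.
Actual GDP ≈ 16390 × 0.981278 ≈ 16083 billion, so the shortfall is 16390 - 16083 = 307 billion.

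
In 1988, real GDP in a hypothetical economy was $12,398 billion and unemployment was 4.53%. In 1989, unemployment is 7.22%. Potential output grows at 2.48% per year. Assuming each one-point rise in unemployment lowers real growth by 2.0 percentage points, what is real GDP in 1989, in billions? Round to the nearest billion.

$12,038 billion

Δu = 7.22 - 4.53 = 2.69 points.
Okun's law (growth form): g_Y = g_Y* - β × Δu = 2.48 - 2.0 × (2.69) = 2.48 - 5.38 = -2.9%.
Real GDP in the next year = 12398 × (1 - 2.9/100) = 12398 × 0.971 ≈ 12038 billion.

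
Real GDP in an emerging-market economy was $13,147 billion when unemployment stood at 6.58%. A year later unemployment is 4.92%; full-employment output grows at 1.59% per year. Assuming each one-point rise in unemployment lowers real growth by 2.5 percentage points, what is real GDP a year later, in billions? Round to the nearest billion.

Δu = 4.92 - 6.58 = -1.66 points.
Okun's law (growth form): g_Y = g_Y* - β × Δu = 1.59 - 2.5 × (-1.66) = 1.59 + 4.15 = 5.74%.
Real GDP in the next year = 13147 × (1 + 5.74/100) = 13147 × 1.0574 ≈ 13902 billion.

$13,902 billion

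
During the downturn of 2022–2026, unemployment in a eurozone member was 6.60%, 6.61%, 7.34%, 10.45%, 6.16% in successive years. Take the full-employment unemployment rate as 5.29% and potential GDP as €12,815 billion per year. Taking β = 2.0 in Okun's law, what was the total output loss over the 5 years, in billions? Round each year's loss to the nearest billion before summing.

€2,745 billion

Year 2022: gap = -2.0 × (6.6 - 5.29) = -2.62%, loss ≈ 12815 × 2.62/100 ≈ 336.
Year 2023: gap = -2.0 × (6.61 - 5.29) = -2.64%, loss ≈ 12815 × 2.64/100 ≈ 338.
Year 2024: gap = -2.0 × (7.34 - 5.29) = -4.1%, loss ≈ 12815 × 4.1/100 ≈ 525.
Year 2025: gap = -2.0 × (10.45 - 5.29) = -10.32%, loss ≈ 12815 × 10.32/100 ≈ 1323.
Year 2026: gap = -2.0 × (6.16 - 5.29) = -1.74%, loss ≈ 12815 × 1.74/100 ≈ 223.
Total lost output = 336 + 338 + 525 + 1323 + 223 = 2745 billion.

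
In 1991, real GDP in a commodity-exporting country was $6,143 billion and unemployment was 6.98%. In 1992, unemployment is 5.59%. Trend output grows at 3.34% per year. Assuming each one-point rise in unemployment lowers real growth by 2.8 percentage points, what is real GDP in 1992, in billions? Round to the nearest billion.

$6,587 billion

Δu = 5.59 - 6.98 = -1.39 points.
Okun's law (growth form): g_Y = g_Y* - β × Δu = 3.34 - 2.8 × (-1.39) = 3.34 + 3.892 = 7.232%.
Real GDP in the next year = 6143 × (1 + 7.232/100) = 6143 × 1.07232 ≈ 6587 billion.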